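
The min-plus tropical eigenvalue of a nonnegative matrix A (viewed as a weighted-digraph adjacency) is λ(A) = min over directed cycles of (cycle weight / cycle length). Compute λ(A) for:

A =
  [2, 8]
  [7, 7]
λ(A) = 2

Enumerate directed cycles and compute their means (weight / length). Sample:
  cycle 0 → 0: weight = 2, length = 1, mean = 2/1 ≈ 2.000
  cycle 1 → 1: weight = 7, length = 1, mean = 7/1 ≈ 7.000
  cycle 0 → 1 → 0: weight = 15, length = 2, mean = 15/2 ≈ 7.500
  cycle 1 → 0 → 1: weight = 15, length = 2, mean = 15/2 ≈ 7.500
Minimum mean = 2.000, attained e.g. along the cycle 0 → 0 with weight 2 and length 1. So λ(A) = 2/1 = 2.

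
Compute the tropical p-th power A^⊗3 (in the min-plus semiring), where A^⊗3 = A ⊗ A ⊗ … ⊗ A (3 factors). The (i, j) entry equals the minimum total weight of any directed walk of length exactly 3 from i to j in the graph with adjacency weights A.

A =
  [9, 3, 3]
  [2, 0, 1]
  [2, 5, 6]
A^⊗3 =
  [5, 3, 4]
  [2, 0, 1]
  [7, 5, 6]

Each entry (A^⊗3)_ij equals the minimum over all length-3 walks i = v_0 → v_1 → … → v_3 = j of Σ_t A[v_t][v_{t+1}]. For example, for (i, j) = (0, 2) we minimise over 9 possible intermediate vertex sequences; the minimum is 4, attained along the walk 0 → 1 → 1 → 2.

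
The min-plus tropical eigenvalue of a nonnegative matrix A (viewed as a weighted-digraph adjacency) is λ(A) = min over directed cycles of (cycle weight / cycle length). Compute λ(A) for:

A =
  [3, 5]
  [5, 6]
λ(A) = 3

Enumerate directed cycles and compute their means (weight / length). Sample:
  cycle 0 → 0: weight = 3, length = 1, mean = 3/1 ≈ 3.000
  cycle 1 → 1: weight = 6, length = 1, mean = 6/1 ≈ 6.000
  cycle 0 → 1 → 0: weight = 10, length = 2, mean = 10/2 ≈ 5.000
  cycle 1 → 0 → 1: weight = 10, length = 2, mean = 10/2 ≈ 5.000
Minimum mean = 3.000, attained e.g. along the cycle 0 → 0 with weight 3 and length 1. So λ(A) = 3/1 = 3.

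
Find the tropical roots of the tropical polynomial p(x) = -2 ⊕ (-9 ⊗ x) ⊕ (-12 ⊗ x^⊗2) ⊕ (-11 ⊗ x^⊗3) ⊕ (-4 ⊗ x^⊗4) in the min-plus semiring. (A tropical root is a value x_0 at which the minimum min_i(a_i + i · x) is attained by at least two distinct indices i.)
Roots: {-7, -1, 3, 7}

Each tropical root is a break point of the lower envelope of the lines y = a_i + i · x (there are 5 lines, with slopes 0, 1, ..., 4). Only the lines that attain the minimum somewhere contribute to roots; other lines are dominated. Here the surviving (envelope) indices are i = 4, i = 3, i = 2, i = 1, i = 0.
Intersections between consecutive envelope lines give the roots: for adjacent envelope indices i < j the intersection is x = (a_i − a_j) / (j − i). Reading off the sorted break points: {-7, -1, 3, 7}.
Verification: at each break x_0, at least two indices attain the minimum of min_i(a_i + i · x_0).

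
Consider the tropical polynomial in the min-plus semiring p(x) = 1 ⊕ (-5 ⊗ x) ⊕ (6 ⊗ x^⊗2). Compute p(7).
p(7) = 1

A tropical monomial a ⊗ x^⊗i evaluates to a + i · x. Evaluating each term at x = 7:
  Term 0 contributes 1 + 0 · 7 = 1
  Term 1 contributes -5 + 1 · 7 = 2
  Term 2 contributes 6 + 2 · 7 = 20
p(7) = ⊕ of these = min[1, 2, 20] = 1.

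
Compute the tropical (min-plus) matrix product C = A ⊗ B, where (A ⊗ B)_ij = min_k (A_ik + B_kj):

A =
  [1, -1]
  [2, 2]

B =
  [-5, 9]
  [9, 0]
A ⊗ B =
  [-4, -1]
  [-3, 2]

Apply the min-plus product entry-by-entry:
  C[0][0] = min over k of (A[0][0] + B[0][0] = 1 + -5 = -4, A[0][1] + B[1][0] = -1 + 9 = 8) = -4 (attained at k = 0)
  C[0][1] = min over k of (A[0][0] + B[0][1] = 1 + 9 = 10, A[0][1] + B[1][1] = -1 + 0 = -1) = -1 (attained at k = 1)
  C[1][0] = min over k of (A[1][0] + B[0][0] = 2 + -5 = -3, A[1][1] + B[1][0] = 2 + 9 = 11) = -3 (attained at k = 0)
  C[1][1] = min over k of (A[1][0] + B[0][1] = 2 + 9 = 11, A[1][1] + B[1][1] = 2 + 0 = 2) = 2 (attained at k = 1)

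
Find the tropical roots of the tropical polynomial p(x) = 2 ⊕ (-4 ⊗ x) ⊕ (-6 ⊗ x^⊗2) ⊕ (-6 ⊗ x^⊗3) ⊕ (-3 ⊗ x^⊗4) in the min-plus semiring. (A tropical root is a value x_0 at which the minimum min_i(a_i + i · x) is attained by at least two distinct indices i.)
Roots: {-3, 0, 2, 6}

Each tropical root is a break point of the lower envelope of the lines y = a_i + i · x (there are 5 lines, with slopes 0, 1, ..., 4). Only the lines that attain the minimum somewhere contribute to roots; other lines are dominated. Here the surviving (envelope) indices are i = 4, i = 3, i = 2, i = 1, i = 0.
Intersections between consecutive envelope lines give the roots: for adjacent envelope indices i < j the intersection is x = (a_i − a_j) / (j − i). Reading off the sorted break points: {-3, 0, 2, 6}.
Verification: at each break x_0, at least two indices attain the minimum of min_i(a_i + i · x_0).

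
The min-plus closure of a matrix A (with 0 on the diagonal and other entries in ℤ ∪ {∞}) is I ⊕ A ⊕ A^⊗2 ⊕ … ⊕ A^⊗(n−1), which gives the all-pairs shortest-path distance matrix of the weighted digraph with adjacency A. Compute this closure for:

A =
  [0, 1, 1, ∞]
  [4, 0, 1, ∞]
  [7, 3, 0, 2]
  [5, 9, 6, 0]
Closure =
  [0, 1, 1, 3]
  [4, 0, 1, 3]
  [7, 3, 0, 2]
  [5, 6, 6, 0]

This is the Floyd-Warshall all-pairs shortest-path computation. For each intermediate vertex k = 0, 1, …, 3, update dist[i][j] ← min(dist[i][j], dist[i][k] + dist[k][j]). The final matrix gives, for each (i, j), the minimum total weight of any directed path from i to j (possibly empty when i = j).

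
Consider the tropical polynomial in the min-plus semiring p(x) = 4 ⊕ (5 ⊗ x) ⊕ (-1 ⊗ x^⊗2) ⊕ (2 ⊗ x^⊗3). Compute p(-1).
p(-1) = -3

A tropical monomial a ⊗ x^⊗i evaluates to a + i · x. Evaluating each term at x = -1:
  Term 0 contributes 4 + 0 · -1 = 4
  Term 1 contributes 5 + 1 · -1 = 4
  Term 2 contributes -1 + 2 · -1 = -3
  Term 3 contributes 2 + 3 · -1 = -1
p(-1) = ⊕ of these = min[4, 4, -3, -1] = -3.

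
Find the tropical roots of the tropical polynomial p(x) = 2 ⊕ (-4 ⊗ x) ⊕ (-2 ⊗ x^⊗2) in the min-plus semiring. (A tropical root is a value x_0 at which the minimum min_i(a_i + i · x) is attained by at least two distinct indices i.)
Roots: {-2, 6}

Each tropical root is a break point of the lower envelope of the lines y = a_i + i · x (there are 3 lines, with slopes 0, 1, ..., 2). Only the lines that attain the minimum somewhere contribute to roots; other lines are dominated. Here the surviving (envelope) indices are i = 2, i = 1, i = 0.
Intersections between consecutive envelope lines give the roots: for adjacent envelope indices i < j the intersection is x = (a_i − a_j) / (j − i). Reading off the sorted break points: {-2, 6}.
Verification: at each break x_0, at least two indices attain the minimum of min_i(a_i + i · x_0).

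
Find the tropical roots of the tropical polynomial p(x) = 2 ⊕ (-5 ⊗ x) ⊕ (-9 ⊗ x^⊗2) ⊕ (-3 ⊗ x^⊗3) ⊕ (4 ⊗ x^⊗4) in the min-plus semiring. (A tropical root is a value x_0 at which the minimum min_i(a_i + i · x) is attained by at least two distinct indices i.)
Roots: {-7, -6, 4, 7}

Each tropical root is a break point of the lower envelope of the lines y = a_i + i · x (there are 5 lines, with slopes 0, 1, ..., 4). Only the lines that attain the minimum somewhere contribute to roots; other lines are dominated. Here the surviving (envelope) indices are i = 4, i = 3, i = 2, i = 1, i = 0.
Intersections between consecutive envelope lines give the roots: for adjacent envelope indices i < j the intersection is x = (a_i − a_j) / (j − i). Reading off the sorted break points: {-7, -6, 4, 7}.
Verification: at each break x_0, at least two indices attain the minimum of min_i(a_i + i · x_0).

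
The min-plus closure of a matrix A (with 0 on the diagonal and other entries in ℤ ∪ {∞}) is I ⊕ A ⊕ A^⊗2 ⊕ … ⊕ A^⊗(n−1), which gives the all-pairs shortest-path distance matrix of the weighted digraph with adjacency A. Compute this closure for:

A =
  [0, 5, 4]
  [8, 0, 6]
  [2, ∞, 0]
Closure =
  [0, 5, 4]
  [8, 0, 6]
  [2, 7, 0]

This is the Floyd-Warshall all-pairs shortest-path computation. For each intermediate vertex k = 0, 1, …, 2, update dist[i][j] ← min(dist[i][j], dist[i][k] + dist[k][j]). The final matrix gives, for each (i, j), the minimum total weight of any directed path from i to j (possibly empty when i = j).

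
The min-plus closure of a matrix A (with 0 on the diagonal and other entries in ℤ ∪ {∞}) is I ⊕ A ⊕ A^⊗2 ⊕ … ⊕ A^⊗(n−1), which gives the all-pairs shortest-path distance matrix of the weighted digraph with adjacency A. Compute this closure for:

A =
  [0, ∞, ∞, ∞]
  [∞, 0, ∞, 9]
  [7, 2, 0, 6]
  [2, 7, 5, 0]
Closure =
  [0, ∞, ∞, ∞]
  [11, 0, 14, 9]
  [7, 2, 0, 6]
  [2, 7, 5, 0]

This is the Floyd-Warshall all-pairs shortest-path computation. For each intermediate vertex k = 0, 1, …, 3, update dist[i][j] ← min(dist[i][j], dist[i][k] + dist[k][j]). The final matrix gives, for each (i, j), the minimum total weight of any directed path from i to j (possibly empty when i = j).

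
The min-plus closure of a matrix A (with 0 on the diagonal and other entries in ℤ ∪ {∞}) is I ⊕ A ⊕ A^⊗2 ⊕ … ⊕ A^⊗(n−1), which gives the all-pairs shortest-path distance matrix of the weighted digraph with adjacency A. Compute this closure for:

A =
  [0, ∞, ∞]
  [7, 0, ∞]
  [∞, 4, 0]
Closure =
  [0, ∞, ∞]
  [7, 0, ∞]
  [11, 4, 0]

This is the Floyd-Warshall all-pairs shortest-path computation. For each intermediate vertex k = 0, 1, …, 2, update dist[i][j] ← min(dist[i][j], dist[i][k] + dist[k][j]). The final matrix gives, for each (i, j), the minimum total weight of any directed path from i to j (possibly empty when i = j).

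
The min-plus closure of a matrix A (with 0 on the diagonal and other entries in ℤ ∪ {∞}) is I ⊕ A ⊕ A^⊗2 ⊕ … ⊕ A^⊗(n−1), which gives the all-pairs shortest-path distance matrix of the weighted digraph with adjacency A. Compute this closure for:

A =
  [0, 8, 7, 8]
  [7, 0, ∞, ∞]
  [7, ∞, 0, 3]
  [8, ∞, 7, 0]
Closure =
  [0, 8, 7, 8]
  [7, 0, 14, 15]
  [7, 15, 0, 3]
  [8, 16, 7, 0]

This is the Floyd-Warshall all-pairs shortest-path computation. For each intermediate vertex k = 0, 1, …, 3, update dist[i][j] ← min(dist[i][j], dist[i][k] + dist[k][j]). The final matrix gives, for each (i, j), the minimum total weight of any directed path from i to j (possibly empty when i = j).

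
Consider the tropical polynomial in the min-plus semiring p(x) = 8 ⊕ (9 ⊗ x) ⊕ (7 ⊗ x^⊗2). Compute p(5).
p(5) = 8

A tropical monomial a ⊗ x^⊗i evaluates to a + i · x. Evaluating each term at x = 5:
  Term 0 contributes 8 + 0 · 5 = 8
  Term 1 contributes 9 + 1 · 5 = 14
  Term 2 contributes 7 + 2 · 5 = 17
p(5) = ⊕ of these = min[8, 14, 17] = 8.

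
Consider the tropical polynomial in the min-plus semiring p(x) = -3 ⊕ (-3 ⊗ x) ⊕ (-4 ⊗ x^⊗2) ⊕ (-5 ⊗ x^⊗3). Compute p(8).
p(8) = -3

A tropical monomial a ⊗ x^⊗i evaluates to a + i · x. Evaluating each term at x = 8:
  Term 0 contributes -3 + 0 · 8 = -3
  Term 1 contributes -3 + 1 · 8 = 5
  Term 2 contributes -4 + 2 · 8 = 12
  Term 3 contributes -5 + 3 · 8 = 19
p(8) = ⊕ of these = min[-3, 5, 12, 19] = -3.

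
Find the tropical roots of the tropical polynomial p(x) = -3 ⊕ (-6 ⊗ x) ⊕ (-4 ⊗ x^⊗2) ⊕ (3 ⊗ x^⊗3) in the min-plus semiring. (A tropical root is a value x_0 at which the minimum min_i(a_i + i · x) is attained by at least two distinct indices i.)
Roots: {-7, -2, 3}

Each tropical root is a break point of the lower envelope of the lines y = a_i + i · x (there are 4 lines, with slopes 0, 1, ..., 3). Only the lines that attain the minimum somewhere contribute to roots; other lines are dominated. Here the surviving (envelope) indices are i = 3, i = 2, i = 1, i = 0.
Intersections between consecutive envelope lines give the roots: for adjacent envelope indices i < j the intersection is x = (a_i − a_j) / (j − i). Reading off the sorted break points: {-7, -2, 3}.
Verification: at each break x_0, at least two indices attain the minimum of min_i(a_i + i · x_0).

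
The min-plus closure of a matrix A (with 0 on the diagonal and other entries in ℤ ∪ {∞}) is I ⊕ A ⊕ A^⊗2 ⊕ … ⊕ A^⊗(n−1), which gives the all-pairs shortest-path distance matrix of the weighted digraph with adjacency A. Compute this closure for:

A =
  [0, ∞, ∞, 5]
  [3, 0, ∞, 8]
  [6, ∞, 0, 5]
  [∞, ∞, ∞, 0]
Closure =
  [0, ∞, ∞, 5]
  [3, 0, ∞, 8]
  [6, ∞, 0, 5]
  [∞, ∞, ∞, 0]

This is the Floyd-Warshall all-pairs shortest-path computation. For each intermediate vertex k = 0, 1, …, 3, update dist[i][j] ← min(dist[i][j], dist[i][k] + dist[k][j]). The final matrix gives, for each (i, j), the minimum total weight of any directed path from i to j (possibly empty when i = j).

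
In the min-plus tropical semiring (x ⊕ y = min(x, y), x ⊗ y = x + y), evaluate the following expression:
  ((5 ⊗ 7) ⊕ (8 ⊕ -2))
((5 ⊗ 7) ⊕ (8 ⊕ -2)) = -2

Expand innermost to outermost. Recall ⊕ takes the minimum of its arguments and ⊗ takes their sum. Working out the expression ((5 ⊗ 7) ⊕ (8 ⊕ -2)) gives -2.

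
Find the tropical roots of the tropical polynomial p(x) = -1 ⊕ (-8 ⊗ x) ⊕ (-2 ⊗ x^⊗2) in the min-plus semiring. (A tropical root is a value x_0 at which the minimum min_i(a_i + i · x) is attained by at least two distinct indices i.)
Roots: {-6, 7}

Each tropical root is a break point of the lower envelope of the lines y = a_i + i · x (there are 3 lines, with slopes 0, 1, ..., 2). Only the lines that attain the minimum somewhere contribute to roots; other lines are dominated. Here the surviving (envelope) indices are i = 2, i = 1, i = 0.
Intersections between consecutive envelope lines give the roots: for adjacent envelope indices i < j the intersection is x = (a_i − a_j) / (j − i). Reading off the sorted break points: {-6, 7}.
Verification: at each break x_0, at least two indices attain the minimum of min_i(a_i + i · x_0).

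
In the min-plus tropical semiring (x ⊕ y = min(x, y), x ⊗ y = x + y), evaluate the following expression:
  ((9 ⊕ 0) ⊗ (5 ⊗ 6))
((9 ⊕ 0) ⊗ (5 ⊗ 6)) = 11

Expand innermost to outermost. Recall ⊕ takes the minimum of its arguments and ⊗ takes their sum. Working out the expression ((9 ⊕ 0) ⊗ (5 ⊗ 6)) gives 11.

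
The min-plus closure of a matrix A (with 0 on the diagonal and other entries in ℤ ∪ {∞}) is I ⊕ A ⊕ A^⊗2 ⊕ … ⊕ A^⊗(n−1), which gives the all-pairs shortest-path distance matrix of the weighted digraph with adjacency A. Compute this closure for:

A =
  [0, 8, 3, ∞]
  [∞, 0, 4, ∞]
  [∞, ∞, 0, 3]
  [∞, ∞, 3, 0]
Closure =
  [0, 8, 3, 6]
  [∞, 0, 4, 7]
  [∞, ∞, 0, 3]
  [∞, ∞, 3, 0]

This is the Floyd-Warshall all-pairs shortest-path computation. For each intermediate vertex k = 0, 1, …, 3, update dist[i][j] ← min(dist[i][j], dist[i][k] + dist[k][j]). The final matrix gives, for each (i, j), the minimum total weight of any directed path from i to j (possibly empty when i = j).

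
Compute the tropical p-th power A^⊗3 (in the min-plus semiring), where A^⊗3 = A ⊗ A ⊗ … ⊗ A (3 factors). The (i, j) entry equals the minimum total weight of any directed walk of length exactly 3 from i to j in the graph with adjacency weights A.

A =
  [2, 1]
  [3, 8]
A^⊗3 =
  [6, 5]
  [7, 6]

Each entry (A^⊗3)_ij equals the minimum over all length-3 walks i = v_0 → v_1 → … → v_3 = j of Σ_t A[v_t][v_{t+1}]. For example, for (i, j) = (0, 1) we minimise over 4 possible intermediate vertex sequences; the minimum is 5, attained along the walk 0 → 0 → 0 → 1.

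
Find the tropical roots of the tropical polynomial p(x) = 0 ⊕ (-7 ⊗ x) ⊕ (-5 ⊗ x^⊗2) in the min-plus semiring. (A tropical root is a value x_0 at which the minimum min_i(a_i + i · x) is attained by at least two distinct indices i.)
Roots: {-2, 7}

Each tropical root is a break point of the lower envelope of the lines y = a_i + i · x (there are 3 lines, with slopes 0, 1, ..., 2). Only the lines that attain the minimum somewhere contribute to roots; other lines are dominated. Here the surviving (envelope) indices are i = 2, i = 1, i = 0.
Intersections between consecutive envelope lines give the roots: for adjacent envelope indices i < j the intersection is x = (a_i − a_j) / (j − i). Reading off the sorted break points: {-2, 7}.
Verification: at each break x_0, at least two indices attain the minimum of min_i(a_i + i · x_0).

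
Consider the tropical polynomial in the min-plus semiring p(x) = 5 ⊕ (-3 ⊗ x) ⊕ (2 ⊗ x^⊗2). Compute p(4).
p(4) = 1

A tropical monomial a ⊗ x^⊗i evaluates to a + i · x. Evaluating each term at x = 4:
  Term 0 contributes 5 + 0 · 4 = 5
  Term 1 contributes -3 + 1 · 4 = 1
  Term 2 contributes 2 + 2 · 4 = 10
p(4) = ⊕ of these = min[5, 1, 10] = 1.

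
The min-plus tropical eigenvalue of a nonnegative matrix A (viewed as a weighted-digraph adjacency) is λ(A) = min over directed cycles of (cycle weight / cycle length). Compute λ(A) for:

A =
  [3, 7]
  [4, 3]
λ(A) = 3

Enumerate directed cycles and compute their means (weight / length). Sample:
  cycle 0 → 0: weight = 3, length = 1, mean = 3/1 ≈ 3.000
  cycle 1 → 1: weight = 3, length = 1, mean = 3/1 ≈ 3.000
  cycle 0 → 1 → 0: weight = 11, length = 2, mean = 11/2 ≈ 5.500
  cycle 1 → 0 → 1: weight = 11, length = 2, mean = 11/2 ≈ 5.500
Minimum mean = 3.000, attained e.g. along the cycle 0 → 0 with weight 3 and length 1. So λ(A) = 3/1 = 3.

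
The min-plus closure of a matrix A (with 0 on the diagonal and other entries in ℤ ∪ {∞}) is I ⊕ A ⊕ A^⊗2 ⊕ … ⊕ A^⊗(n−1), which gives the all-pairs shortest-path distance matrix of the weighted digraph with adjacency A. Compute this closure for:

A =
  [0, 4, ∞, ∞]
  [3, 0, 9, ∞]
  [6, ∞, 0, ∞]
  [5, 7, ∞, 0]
Closure =
  [0, 4, 13, ∞]
  [3, 0, 9, ∞]
  [6, 10, 0, ∞]
  [5, 7, 16, 0]

This is the Floyd-Warshall all-pairs shortest-path computation. For each intermediate vertex k = 0, 1, …, 3, update dist[i][j] ← min(dist[i][j], dist[i][k] + dist[k][j]). The final matrix gives, for each (i, j), the minimum total weight of any directed path from i to j (possibly empty when i = j).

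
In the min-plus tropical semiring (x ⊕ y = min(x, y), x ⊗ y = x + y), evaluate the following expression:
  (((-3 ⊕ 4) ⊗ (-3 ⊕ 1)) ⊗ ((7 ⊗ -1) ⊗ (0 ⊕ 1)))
(((-3 ⊕ 4) ⊗ (-3 ⊕ 1)) ⊗ ((7 ⊗ -1) ⊗ (0 ⊕ 1))) = 0

Expand innermost to outermost. Recall ⊕ takes the minimum of its arguments and ⊗ takes their sum. Working out the expression (((-3 ⊕ 4) ⊗ (-3 ⊕ 1)) ⊗ ((7 ⊗ -1) ⊗ (0 ⊕ 1))) gives 0.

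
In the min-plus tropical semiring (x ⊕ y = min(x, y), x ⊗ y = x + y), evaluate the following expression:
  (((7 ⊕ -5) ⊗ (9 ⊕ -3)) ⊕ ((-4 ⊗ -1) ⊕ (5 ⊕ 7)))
(((7 ⊕ -5) ⊗ (9 ⊕ -3)) ⊕ ((-4 ⊗ -1) ⊕ (5 ⊕ 7))) = -8

Expand innermost to outermost. Recall ⊕ takes the minimum of its arguments and ⊗ takes their sum. Working out the expression (((7 ⊕ -5) ⊗ (9 ⊕ -3)) ⊕ ((-4 ⊗ -1) ⊕ (5 ⊕ 7))) gives -8.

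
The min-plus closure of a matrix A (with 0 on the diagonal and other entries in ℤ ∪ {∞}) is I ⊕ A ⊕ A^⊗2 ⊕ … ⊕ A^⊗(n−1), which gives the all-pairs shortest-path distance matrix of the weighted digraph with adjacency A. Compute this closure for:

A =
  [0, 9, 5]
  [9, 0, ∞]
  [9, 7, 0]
Closure =
  [0, 9, 5]
  [9, 0, 14]
  [9, 7, 0]

This is the Floyd-Warshall all-pairs shortest-path computation. For each intermediate vertex k = 0, 1, …, 2, update dist[i][j] ← min(dist[i][j], dist[i][k] + dist[k][j]). The final matrix gives, for each (i, j), the minimum total weight of any directed path from i to j (possibly empty when i = j).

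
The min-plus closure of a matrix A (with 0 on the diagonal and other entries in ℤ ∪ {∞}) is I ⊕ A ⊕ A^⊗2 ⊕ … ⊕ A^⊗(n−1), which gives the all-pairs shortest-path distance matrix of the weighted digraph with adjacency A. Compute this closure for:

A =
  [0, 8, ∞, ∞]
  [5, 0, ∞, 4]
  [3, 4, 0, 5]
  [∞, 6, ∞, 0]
Closure =
  [0, 8, ∞, 12]
  [5, 0, ∞, 4]
  [3, 4, 0, 5]
  [11, 6, ∞, 0]

This is the Floyd-Warshall all-pairs shortest-path computation. For each intermediate vertex k = 0, 1, …, 3, update dist[i][j] ← min(dist[i][j], dist[i][k] + dist[k][j]). The final matrix gives, for each (i, j), the minimum total weight of any directed path from i to j (possibly empty when i = j).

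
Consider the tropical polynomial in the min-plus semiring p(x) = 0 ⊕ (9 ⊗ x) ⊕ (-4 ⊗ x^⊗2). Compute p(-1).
p(-1) = -6

A tropical monomial a ⊗ x^⊗i evaluates to a + i · x. Evaluating each term at x = -1:
  Term 0 contributes 0 + 0 · -1 = 0
  Term 1 contributes 9 + 1 · -1 = 8
  Term 2 contributes -4 + 2 · -1 = -6
p(-1) = ⊕ of these = min[0, 8, -6] = -6.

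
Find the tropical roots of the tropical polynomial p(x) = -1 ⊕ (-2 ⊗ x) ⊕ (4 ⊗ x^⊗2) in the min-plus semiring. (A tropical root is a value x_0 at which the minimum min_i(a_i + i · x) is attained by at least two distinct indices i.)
Roots: {-6, 1}

Each tropical root is a break point of the lower envelope of the lines y = a_i + i · x (there are 3 lines, with slopes 0, 1, ..., 2). Only the lines that attain the minimum somewhere contribute to roots; other lines are dominated. Here the surviving (envelope) indices are i = 2, i = 1, i = 0.
Intersections between consecutive envelope lines give the roots: for adjacent envelope indices i < j the intersection is x = (a_i − a_j) / (j − i). Reading off the sorted break points: {-6, 1}.
Verification: at each break x_0, at least two indices attain the minimum of min_i(a_i + i · x_0).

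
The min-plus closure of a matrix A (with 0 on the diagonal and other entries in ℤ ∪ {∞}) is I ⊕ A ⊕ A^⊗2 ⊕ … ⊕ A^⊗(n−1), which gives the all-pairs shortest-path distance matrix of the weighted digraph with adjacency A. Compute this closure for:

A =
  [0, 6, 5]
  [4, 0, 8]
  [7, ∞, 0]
Closure =
  [0, 6, 5]
  [4, 0, 8]
  [7, 13, 0]

This is the Floyd-Warshall all-pairs shortest-path computation. For each intermediate vertex k = 0, 1, …, 2, update dist[i][j] ← min(dist[i][j], dist[i][k] + dist[k][j]). The final matrix gives, for each (i, j), the minimum total weight of any directed path from i to j (possibly empty when i = j).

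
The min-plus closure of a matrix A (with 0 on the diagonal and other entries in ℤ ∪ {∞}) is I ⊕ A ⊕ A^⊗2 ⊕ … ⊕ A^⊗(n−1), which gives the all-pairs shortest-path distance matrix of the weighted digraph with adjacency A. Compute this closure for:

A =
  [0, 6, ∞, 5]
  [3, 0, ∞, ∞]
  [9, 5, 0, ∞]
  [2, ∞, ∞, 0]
Closure =
  [0, 6, ∞, 5]
  [3, 0, ∞, 8]
  [8, 5, 0, 13]
  [2, 8, ∞, 0]

This is the Floyd-Warshall all-pairs shortest-path computation. For each intermediate vertex k = 0, 1, …, 3, update dist[i][j] ← min(dist[i][j], dist[i][k] + dist[k][j]). The final matrix gives, for each (i, j), the minimum total weight of any directed path from i to j (possibly empty when i = j).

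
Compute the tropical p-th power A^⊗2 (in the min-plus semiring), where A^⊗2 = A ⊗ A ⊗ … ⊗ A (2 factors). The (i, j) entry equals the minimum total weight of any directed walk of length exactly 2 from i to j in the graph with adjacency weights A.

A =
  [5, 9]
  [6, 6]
A^⊗2 =
  [10, 14]
  [11, 12]

Each entry (A^⊗2)_ij equals the minimum over all length-2 walks i = v_0 → v_1 → … → v_2 = j of Σ_t A[v_t][v_{t+1}]. For example, for (i, j) = (0, 1) we minimise over 2 possible intermediate vertex sequences; the minimum is 14, attained along the walk 0 → 0 → 1.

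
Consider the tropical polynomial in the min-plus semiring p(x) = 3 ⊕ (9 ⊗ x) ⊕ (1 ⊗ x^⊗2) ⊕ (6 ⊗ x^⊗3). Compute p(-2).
p(-2) = -3

A tropical monomial a ⊗ x^⊗i evaluates to a + i · x. Evaluating each term at x = -2:
  Term 0 contributes 3 + 0 · -2 = 3
  Term 1 contributes 9 + 1 · -2 = 7
  Term 2 contributes 1 + 2 · -2 = -3
  Term 3 contributes 6 + 3 · -2 = 0
p(-2) = ⊕ of these = min[3, 7, -3, 0] = -3.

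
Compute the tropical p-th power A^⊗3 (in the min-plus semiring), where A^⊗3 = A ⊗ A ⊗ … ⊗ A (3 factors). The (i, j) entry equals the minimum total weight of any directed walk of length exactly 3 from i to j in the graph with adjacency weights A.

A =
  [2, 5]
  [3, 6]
A^⊗3 =
  [6, 9]
  [7, 10]

Each entry (A^⊗3)_ij equals the minimum over all length-3 walks i = v_0 → v_1 → … → v_3 = j of Σ_t A[v_t][v_{t+1}]. For example, for (i, j) = (0, 1) we minimise over 4 possible intermediate vertex sequences; the minimum is 9, attained along the walk 0 → 0 → 0 → 1.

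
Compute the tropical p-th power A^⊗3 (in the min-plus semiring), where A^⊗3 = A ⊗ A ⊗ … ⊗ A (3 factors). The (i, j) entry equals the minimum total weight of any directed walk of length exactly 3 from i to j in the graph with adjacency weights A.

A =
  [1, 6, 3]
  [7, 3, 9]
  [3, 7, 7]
A^⊗3 =
  [3, 8, 5]
  [9, 9, 11]
  [5, 10, 7]

Each entry (A^⊗3)_ij equals the minimum over all length-3 walks i = v_0 → v_1 → … → v_3 = j of Σ_t A[v_t][v_{t+1}]. For example, for (i, j) = (0, 2) we minimise over 9 possible intermediate vertex sequences; the minimum is 5, attained along the walk 0 → 0 → 0 → 2.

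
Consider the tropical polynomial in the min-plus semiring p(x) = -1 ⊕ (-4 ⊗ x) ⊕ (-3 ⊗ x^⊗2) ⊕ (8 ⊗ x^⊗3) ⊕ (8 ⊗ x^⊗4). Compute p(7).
p(7) = -1

A tropical monomial a ⊗ x^⊗i evaluates to a + i · x. Evaluating each term at x = 7:
  Term 0 contributes -1 + 0 · 7 = -1
  Term 1 contributes -4 + 1 · 7 = 3
  Term 2 contributes -3 + 2 · 7 = 11
  Term 3 contributes 8 + 3 · 7 = 29
  Term 4 contributes 8 + 4 · 7 = 36
p(7) = ⊕ of these = min[-1, 3, 11, 29, 36] = -1.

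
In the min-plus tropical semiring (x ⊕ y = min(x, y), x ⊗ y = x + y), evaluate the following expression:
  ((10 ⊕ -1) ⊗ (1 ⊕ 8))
((10 ⊕ -1) ⊗ (1 ⊕ 8)) = 0

Expand innermost to outermost. Recall ⊕ takes the minimum of its arguments and ⊗ takes their sum. Working out the expression ((10 ⊕ -1) ⊗ (1 ⊕ 8)) gives 0.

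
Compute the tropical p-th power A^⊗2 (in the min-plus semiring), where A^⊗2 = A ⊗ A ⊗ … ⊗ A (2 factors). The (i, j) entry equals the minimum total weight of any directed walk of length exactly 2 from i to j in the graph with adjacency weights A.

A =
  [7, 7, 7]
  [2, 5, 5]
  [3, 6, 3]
A^⊗2 =
  [9, 12, 10]
  [7, 9, 8]
  [6, 9, 6]

Each entry (A^⊗2)_ij equals the minimum over all length-2 walks i = v_0 → v_1 → … → v_2 = j of Σ_t A[v_t][v_{t+1}]. For example, for (i, j) = (0, 2) we minimise over 3 possible intermediate vertex sequences; the minimum is 10, attained along the walk 0 → 2 → 2.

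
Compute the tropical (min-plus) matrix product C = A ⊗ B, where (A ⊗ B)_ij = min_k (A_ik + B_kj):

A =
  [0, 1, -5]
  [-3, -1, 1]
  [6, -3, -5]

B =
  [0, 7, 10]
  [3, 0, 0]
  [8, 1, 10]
A ⊗ B =
  [0, -4, 1]
  [-3, -1, -1]
  [0, -4, -3]

Apply the min-plus product entry-by-entry:
  C[0][0] = min over k of (A[0][0] + B[0][0] = 0 + 0 = 0, A[0][1] + B[1][0] = 1 + 3 = 4, A[0][2] + B[2][0] = -5 + 8 = 3) = 0 (attained at k = 0)
  C[0][1] = min over k of (A[0][0] + B[0][1] = 0 + 7 = 7, A[0][1] + B[1][1] = 1 + 0 = 1, A[0][2] + B[2][1] = -5 + 1 = -4) = -4 (attained at k = 2)
  C[0][2] = min over k of (A[0][0] + B[0][2] = 0 + 10 = 10, A[0][1] + B[1][2] = 1 + 0 = 1, A[0][2] + B[2][2] = -5 + 10 = 5) = 1 (attained at k = 1)
  C[1][0] = min over k of (A[1][0] + B[0][0] = -3 + 0 = -3, A[1][1] + B[1][0] = -1 + 3 = 2, A[1][2] + B[2][0] = 1 + 8 = 9) = -3 (attained at k = 0)
  C[1][1] = min over k of (A[1][0] + B[0][1] = -3 + 7 = 4, A[1][1] + B[1][1] = -1 + 0 = -1, A[1][2] + B[2][1] = 1 + 1 = 2) = -1 (attained at k = 1)
  C[1][2] = min over k of (A[1][0] + B[0][2] = -3 + 10 = 7, A[1][1] + B[1][2] = -1 + 0 = -1, A[1][2] + B[2][2] = 1 + 10 = 11) = -1 (attained at k = 1)
  C[2][0] = min over k of (A[2][0] + B[0][0] = 6 + 0 = 6, A[2][1] + B[1][0] = -3 + 3 = 0, A[2][2] + B[2][0] = -5 + 8 = 3) = 0 (attained at k = 1)
  C[2][1] = min over k of (A[2][0] + B[0][1] = 6 + 7 = 13, A[2][1] + B[1][1] = -3 + 0 = -3, A[2][2] + B[2][1] = -5 + 1 = -4) = -4 (attained at k = 2)
  C[2][2] = min over k of (A[2][0] + B[0][2] = 6 + 10 = 16, A[2][1] + B[1][2] = -3 + 0 = -3, A[2][2] + B[2][2] = -5 + 10 = 5) = -3 (attained at k = 1)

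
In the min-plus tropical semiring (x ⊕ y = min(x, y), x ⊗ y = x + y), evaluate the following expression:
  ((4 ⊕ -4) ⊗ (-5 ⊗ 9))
((4 ⊕ -4) ⊗ (-5 ⊗ 9)) = 0

Expand innermost to outermost. Recall ⊕ takes the minimum of its arguments and ⊗ takes their sum. Working out the expression ((4 ⊕ -4) ⊗ (-5 ⊗ 9)) gives 0.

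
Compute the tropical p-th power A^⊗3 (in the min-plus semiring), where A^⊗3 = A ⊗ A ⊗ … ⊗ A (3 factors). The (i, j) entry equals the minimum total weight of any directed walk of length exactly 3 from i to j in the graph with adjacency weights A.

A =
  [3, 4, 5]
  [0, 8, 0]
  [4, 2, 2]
A^⊗3 =
  [7, 6, 6]
  [2, 4, 2]
  [4, 4, 4]

Each entry (A^⊗3)_ij equals the minimum over all length-3 walks i = v_0 → v_1 → … → v_3 = j of Σ_t A[v_t][v_{t+1}]. For example, for (i, j) = (0, 2) we minimise over 9 possible intermediate vertex sequences; the minimum is 6, attained along the walk 0 → 1 → 2 → 2.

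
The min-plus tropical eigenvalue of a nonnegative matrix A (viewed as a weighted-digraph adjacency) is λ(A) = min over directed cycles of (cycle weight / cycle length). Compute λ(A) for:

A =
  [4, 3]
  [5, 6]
λ(A) = 4

Enumerate directed cycles and compute their means (weight / length). Sample:
  cycle 0 → 0: weight = 4, length = 1, mean = 4/1 ≈ 4.000
  cycle 1 → 1: weight = 6, length = 1, mean = 6/1 ≈ 6.000
  cycle 0 → 1 → 0: weight = 8, length = 2, mean = 8/2 ≈ 4.000
  cycle 1 → 0 → 1: weight = 8, length = 2, mean = 8/2 ≈ 4.000
Minimum mean = 4.000, attained e.g. along the cycle 0 → 0 with weight 4 and length 1. So λ(A) = 4/1 = 4.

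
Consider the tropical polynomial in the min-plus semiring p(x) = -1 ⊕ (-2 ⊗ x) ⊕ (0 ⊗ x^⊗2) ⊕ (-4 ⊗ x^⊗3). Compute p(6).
p(6) = -1

A tropical monomial a ⊗ x^⊗i evaluates to a + i · x. Evaluating each term at x = 6:
  Term 0 contributes -1 + 0 · 6 = -1
  Term 1 contributes -2 + 1 · 6 = 4
  Term 2 contributes 0 + 2 · 6 = 12
  Term 3 contributes -4 + 3 · 6 = 14
p(6) = ⊕ of these = min[-1, 4, 12, 14] = -1.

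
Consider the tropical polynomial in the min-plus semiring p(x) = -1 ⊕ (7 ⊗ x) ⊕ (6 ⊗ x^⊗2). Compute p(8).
p(8) = -1

A tropical monomial a ⊗ x^⊗i evaluates to a + i · x. Evaluating each term at x = 8:
  Term 0 contributes -1 + 0 · 8 = -1
  Term 1 contributes 7 + 1 · 8 = 15
  Term 2 contributes 6 + 2 · 8 = 22
p(8) = ⊕ of these = min[-1, 15, 22] = -1.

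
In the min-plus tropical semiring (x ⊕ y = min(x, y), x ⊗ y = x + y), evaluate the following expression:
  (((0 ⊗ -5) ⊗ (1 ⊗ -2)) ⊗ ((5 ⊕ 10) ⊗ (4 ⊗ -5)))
(((0 ⊗ -5) ⊗ (1 ⊗ -2)) ⊗ ((5 ⊕ 10) ⊗ (4 ⊗ -5))) = -2

Expand innermost to outermost. Recall ⊕ takes the minimum of its arguments and ⊗ takes their sum. Working out the expression (((0 ⊗ -5) ⊗ (1 ⊗ -2)) ⊗ ((5 ⊕ 10) ⊗ (4 ⊗ -5))) gives -2.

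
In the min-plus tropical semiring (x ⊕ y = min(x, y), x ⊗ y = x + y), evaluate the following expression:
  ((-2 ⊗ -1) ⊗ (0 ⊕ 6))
((-2 ⊗ -1) ⊗ (0 ⊕ 6)) = -3

Expand innermost to outermost. Recall ⊕ takes the minimum of its arguments and ⊗ takes their sum. Working out the expression ((-2 ⊗ -1) ⊗ (0 ⊕ 6)) gives -3.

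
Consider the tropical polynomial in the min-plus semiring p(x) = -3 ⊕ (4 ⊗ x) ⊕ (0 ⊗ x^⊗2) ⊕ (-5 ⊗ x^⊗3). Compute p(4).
p(4) = -3

A tropical monomial a ⊗ x^⊗i evaluates to a + i · x. Evaluating each term at x = 4:
  Term 0 contributes -3 + 0 · 4 = -3
  Term 1 contributes 4 + 1 · 4 = 8
  Term 2 contributes 0 + 2 · 4 = 8
  Term 3 contributes -5 + 3 · 4 = 7
p(4) = ⊕ of these = min[-3, 8, 8, 7] = -3.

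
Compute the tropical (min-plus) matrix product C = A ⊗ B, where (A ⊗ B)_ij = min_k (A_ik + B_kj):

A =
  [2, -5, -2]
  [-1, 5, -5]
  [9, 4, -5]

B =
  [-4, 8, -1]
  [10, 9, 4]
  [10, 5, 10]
A ⊗ B =
  [-2, 3, -1]
  [-5, 0, -2]
  [5, 0, 5]

Apply the min-plus product entry-by-entry:
  C[0][0] = min over k of (A[0][0] + B[0][0] = 2 + -4 = -2, A[0][1] + B[1][0] = -5 + 10 = 5, A[0][2] + B[2][0] = -2 + 10 = 8) = -2 (attained at k = 0)
  C[0][1] = min over k of (A[0][0] + B[0][1] = 2 + 8 = 10, A[0][1] + B[1][1] = -5 + 9 = 4, A[0][2] + B[2][1] = -2 + 5 = 3) = 3 (attained at k = 2)
  C[0][2] = min over k of (A[0][0] + B[0][2] = 2 + -1 = 1, A[0][1] + B[1][2] = -5 + 4 = -1, A[0][2] + B[2][2] = -2 + 10 = 8) = -1 (attained at k = 1)
  C[1][0] = min over k of (A[1][0] + B[0][0] = -1 + -4 = -5, A[1][1] + B[1][0] = 5 + 10 = 15, A[1][2] + B[2][0] = -5 + 10 = 5) = -5 (attained at k = 0)
  C[1][1] = min over k of (A[1][0] + B[0][1] = -1 + 8 = 7, A[1][1] + B[1][1] = 5 + 9 = 14, A[1][2] + B[2][1] = -5 + 5 = 0) = 0 (attained at k = 2)
  C[1][2] = min over k of (A[1][0] + B[0][2] = -1 + -1 = -2, A[1][1] + B[1][2] = 5 + 4 = 9, A[1][2] + B[2][2] = -5 + 10 = 5) = -2 (attained at k = 0)
  C[2][0] = min over k of (A[2][0] + B[0][0] = 9 + -4 = 5, A[2][1] + B[1][0] = 4 + 10 = 14, A[2][2] + B[2][0] = -5 + 10 = 5) = 5 (attained at k = 0)
  C[2][1] = min over k of (A[2][0] + B[0][1] = 9 + 8 = 17, A[2][1] + B[1][1] = 4 + 9 = 13, A[2][2] + B[2][1] = -5 + 5 = 0) = 0 (attained at k = 2)
  C[2][2] = min over k of (A[2][0] + B[0][2] = 9 + -1 = 8, A[2][1] + B[1][2] = 4 + 4 = 8, A[2][2] + B[2][2] = -5 + 10 = 5) = 5 (attained at k = 2)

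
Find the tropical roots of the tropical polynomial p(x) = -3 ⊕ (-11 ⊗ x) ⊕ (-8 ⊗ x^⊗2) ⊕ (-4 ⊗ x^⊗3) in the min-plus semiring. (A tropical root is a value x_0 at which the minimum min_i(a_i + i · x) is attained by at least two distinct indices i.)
Roots: {-4, -3, 8}

Each tropical root is a break point of the lower envelope of the lines y = a_i + i · x (there are 4 lines, with slopes 0, 1, ..., 3). Only the lines that attain the minimum somewhere contribute to roots; other lines are dominated. Here the surviving (envelope) indices are i = 3, i = 2, i = 1, i = 0.
Intersections between consecutive envelope lines give the roots: for adjacent envelope indices i < j the intersection is x = (a_i − a_j) / (j − i). Reading off the sorted break points: {-4, -3, 8}.
Verification: at each break x_0, at least two indices attain the minimum of min_i(a_i + i · x_0).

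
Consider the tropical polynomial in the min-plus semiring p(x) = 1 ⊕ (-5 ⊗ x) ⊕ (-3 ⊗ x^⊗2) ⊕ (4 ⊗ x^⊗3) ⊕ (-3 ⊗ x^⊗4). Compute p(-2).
p(-2) = -11

A tropical monomial a ⊗ x^⊗i evaluates to a + i · x. Evaluating each term at x = -2:
  Term 0 contributes 1 + 0 · -2 = 1
  Term 1 contributes -5 + 1 · -2 = -7
  Term 2 contributes -3 + 2 · -2 = -7
  Term 3 contributes 4 + 3 · -2 = -2
  Term 4 contributes -3 + 4 · -2 = -11
p(-2) = ⊕ of these = min[1, -7, -7, -2, -11] = -11.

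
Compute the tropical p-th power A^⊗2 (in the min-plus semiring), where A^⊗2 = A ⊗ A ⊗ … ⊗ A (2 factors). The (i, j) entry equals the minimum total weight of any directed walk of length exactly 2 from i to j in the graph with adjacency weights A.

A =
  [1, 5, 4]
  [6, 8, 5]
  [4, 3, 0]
A^⊗2 =
  [2, 6, 4]
  [7, 8, 5]
  [4, 3, 0]

Each entry (A^⊗2)_ij equals the minimum over all length-2 walks i = v_0 → v_1 → … → v_2 = j of Σ_t A[v_t][v_{t+1}]. For example, for (i, j) = (0, 2) we minimise over 3 possible intermediate vertex sequences; the minimum is 4, attained along the walk 0 → 2 → 2.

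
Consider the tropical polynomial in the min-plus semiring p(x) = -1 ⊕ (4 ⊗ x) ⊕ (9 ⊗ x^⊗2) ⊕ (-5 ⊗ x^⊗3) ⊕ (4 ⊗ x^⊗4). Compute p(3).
p(3) = -1

A tropical monomial a ⊗ x^⊗i evaluates to a + i · x. Evaluating each term at x = 3:
  Term 0 contributes -1 + 0 · 3 = -1
  Term 1 contributes 4 + 1 · 3 = 7
  Term 2 contributes 9 + 2 · 3 = 15
  Term 3 contributes -5 + 3 · 3 = 4
  Term 4 contributes 4 + 4 · 3 = 16
p(3) = ⊕ of these = min[-1, 7, 15, 4, 16] = -1.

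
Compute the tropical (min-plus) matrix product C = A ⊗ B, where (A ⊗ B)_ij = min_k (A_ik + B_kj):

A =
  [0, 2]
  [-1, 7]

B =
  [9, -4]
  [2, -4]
A ⊗ B =
  [4, -4]
  [8, -5]

Apply the min-plus product entry-by-entry:
  C[0][0] = min over k of (A[0][0] + B[0][0] = 0 + 9 = 9, A[0][1] + B[1][0] = 2 + 2 = 4) = 4 (attained at k = 1)
  C[0][1] = min over k of (A[0][0] + B[0][1] = 0 + -4 = -4, A[0][1] + B[1][1] = 2 + -4 = -2) = -4 (attained at k = 0)
  C[1][0] = min over k of (A[1][0] + B[0][0] = -1 + 9 = 8, A[1][1] + B[1][0] = 7 + 2 = 9) = 8 (attained at k = 0)
  C[1][1] = min over k of (A[1][0] + B[0][1] = -1 + -4 = -5, A[1][1] + B[1][1] = 7 + -4 = 3) = -5 (attained at k = 0)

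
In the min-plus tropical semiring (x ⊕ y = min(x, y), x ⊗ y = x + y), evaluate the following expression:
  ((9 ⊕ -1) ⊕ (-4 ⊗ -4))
((9 ⊕ -1) ⊕ (-4 ⊗ -4)) = -8

Expand innermost to outermost. Recall ⊕ takes the minimum of its arguments and ⊗ takes their sum. Working out the expression ((9 ⊕ -1) ⊕ (-4 ⊗ -4)) gives -8.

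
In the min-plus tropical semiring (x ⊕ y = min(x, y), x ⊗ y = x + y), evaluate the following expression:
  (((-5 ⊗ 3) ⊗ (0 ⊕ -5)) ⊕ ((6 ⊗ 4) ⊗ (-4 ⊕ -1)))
(((-5 ⊗ 3) ⊗ (0 ⊕ -5)) ⊕ ((6 ⊗ 4) ⊗ (-4 ⊕ -1))) = -7

Expand innermost to outermost. Recall ⊕ takes the minimum of its arguments and ⊗ takes their sum. Working out the expression (((-5 ⊗ 3) ⊗ (0 ⊕ -5)) ⊕ ((6 ⊗ 4) ⊗ (-4 ⊕ -1))) gives -7.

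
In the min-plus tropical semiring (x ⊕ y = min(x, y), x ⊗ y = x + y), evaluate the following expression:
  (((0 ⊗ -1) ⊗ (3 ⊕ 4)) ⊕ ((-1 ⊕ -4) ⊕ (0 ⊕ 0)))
(((0 ⊗ -1) ⊗ (3 ⊕ 4)) ⊕ ((-1 ⊕ -4) ⊕ (0 ⊕ 0))) = -4

Expand innermost to outermost. Recall ⊕ takes the minimum of its arguments and ⊗ takes their sum. Working out the expression (((0 ⊗ -1) ⊗ (3 ⊕ 4)) ⊕ ((-1 ⊕ -4) ⊕ (0 ⊕ 0))) gives -4.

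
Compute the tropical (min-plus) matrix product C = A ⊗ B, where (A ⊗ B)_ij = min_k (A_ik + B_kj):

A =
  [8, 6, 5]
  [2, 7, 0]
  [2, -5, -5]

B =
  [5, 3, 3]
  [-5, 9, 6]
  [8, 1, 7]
A ⊗ B =
  [1, 6, 11]
  [2, 1, 5]
  [-10, -4, 1]

Apply the min-plus product entry-by-entry:
  C[0][0] = min over k of (A[0][0] + B[0][0] = 8 + 5 = 13, A[0][1] + B[1][0] = 6 + -5 = 1, A[0][2] + B[2][0] = 5 + 8 = 13) = 1 (attained at k = 1)
  C[0][1] = min over k of (A[0][0] + B[0][1] = 8 + 3 = 11, A[0][1] + B[1][1] = 6 + 9 = 15, A[0][2] + B[2][1] = 5 + 1 = 6) = 6 (attained at k = 2)
  C[0][2] = min over k of (A[0][0] + B[0][2] = 8 + 3 = 11, A[0][1] + B[1][2] = 6 + 6 = 12, A[0][2] + B[2][2] = 5 + 7 = 12) = 11 (attained at k = 0)
  C[1][0] = min over k of (A[1][0] + B[0][0] = 2 + 5 = 7, A[1][1] + B[1][0] = 7 + -5 = 2, A[1][2] + B[2][0] = 0 + 8 = 8) = 2 (attained at k = 1)
  C[1][1] = min over k of (A[1][0] + B[0][1] = 2 + 3 = 5, A[1][1] + B[1][1] = 7 + 9 = 16, A[1][2] + B[2][1] = 0 + 1 = 1) = 1 (attained at k = 2)
  C[1][2] = min over k of (A[1][0] + B[0][2] = 2 + 3 = 5, A[1][1] + B[1][2] = 7 + 6 = 13, A[1][2] + B[2][2] = 0 + 7 = 7) = 5 (attained at k = 0)
  C[2][0] = min over k of (A[2][0] + B[0][0] = 2 + 5 = 7, A[2][1] + B[1][0] = -5 + -5 = -10, A[2][2] + B[2][0] = -5 + 8 = 3) = -10 (attained at k = 1)
  C[2][1] = min over k of (A[2][0] + B[0][1] = 2 + 3 = 5, A[2][1] + B[1][1] = -5 + 9 = 4, A[2][2] + B[2][1] = -5 + 1 = -4) = -4 (attained at k = 2)
  C[2][2] = min over k of (A[2][0] + B[0][2] = 2 + 3 = 5, A[2][1] + B[1][2] = -5 + 6 = 1, A[2][2] + B[2][2] = -5 + 7 = 2) = 1 (attained at k = 1)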